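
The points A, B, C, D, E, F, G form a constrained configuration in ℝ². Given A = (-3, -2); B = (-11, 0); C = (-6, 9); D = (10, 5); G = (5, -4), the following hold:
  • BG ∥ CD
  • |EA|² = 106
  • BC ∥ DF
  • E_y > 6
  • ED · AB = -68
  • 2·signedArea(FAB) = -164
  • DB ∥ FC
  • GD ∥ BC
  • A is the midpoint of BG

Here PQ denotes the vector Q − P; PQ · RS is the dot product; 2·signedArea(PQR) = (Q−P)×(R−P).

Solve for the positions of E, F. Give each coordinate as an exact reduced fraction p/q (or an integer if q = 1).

E = (2, 7)
F = (15, 14)

1. E_x = 2  [line 8·x + -2·y + -2 = 0 ∩ |EA|² = 106]
2. E_y = 7  [line 8·x + -2·y + -2 = 0 ∩ |EA|² = 106]
   → E = (2, 7)
3. F_x = 15  [DB ∥ FC ∩ BC ∥ DF]
4. F_y = 14  [DB ∥ FC ∩ BC ∥ DF]
   → F = (15, 14)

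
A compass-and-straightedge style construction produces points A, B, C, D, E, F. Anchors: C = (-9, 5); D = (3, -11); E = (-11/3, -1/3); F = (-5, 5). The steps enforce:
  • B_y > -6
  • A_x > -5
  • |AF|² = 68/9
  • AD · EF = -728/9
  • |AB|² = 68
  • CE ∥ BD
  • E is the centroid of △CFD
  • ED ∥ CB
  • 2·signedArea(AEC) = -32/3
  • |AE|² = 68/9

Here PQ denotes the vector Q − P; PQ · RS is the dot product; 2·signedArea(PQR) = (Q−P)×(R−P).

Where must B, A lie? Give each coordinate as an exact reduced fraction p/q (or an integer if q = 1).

1. B_x = -7/3  [CE ∥ BD ∩ ED ∥ CB]
2. B_y = -17/3  [CE ∥ BD ∩ ED ∥ CB]
   → B = (-7/3, -17/3)
3. A_x = -13/3  [2·signedArea(AEC) = -32/3 ∩ AD · EF = -728/9]
4. A_y = 7/3  [2·signedArea(AEC) = -32/3 ∩ AD · EF = -728/9]
   → A = (-13/3, 7/3)

A = (-13/3, 7/3)
B = (-7/3, -17/3)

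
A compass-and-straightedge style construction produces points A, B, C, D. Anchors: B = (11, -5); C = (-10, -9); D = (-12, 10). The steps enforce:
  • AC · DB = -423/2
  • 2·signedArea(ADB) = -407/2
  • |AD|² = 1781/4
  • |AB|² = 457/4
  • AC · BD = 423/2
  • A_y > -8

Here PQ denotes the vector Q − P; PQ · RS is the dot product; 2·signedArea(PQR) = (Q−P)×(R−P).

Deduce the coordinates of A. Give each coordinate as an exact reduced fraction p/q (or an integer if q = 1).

1. A_x = 1/2  [2·signedArea(ADB) = -407/2 ∩ AC · DB = -423/2]
2. A_y = -7  [2·signedArea(ADB) = -407/2 ∩ AC · DB = -423/2]
   → A = (1/2, -7)

A = (1/2, -7)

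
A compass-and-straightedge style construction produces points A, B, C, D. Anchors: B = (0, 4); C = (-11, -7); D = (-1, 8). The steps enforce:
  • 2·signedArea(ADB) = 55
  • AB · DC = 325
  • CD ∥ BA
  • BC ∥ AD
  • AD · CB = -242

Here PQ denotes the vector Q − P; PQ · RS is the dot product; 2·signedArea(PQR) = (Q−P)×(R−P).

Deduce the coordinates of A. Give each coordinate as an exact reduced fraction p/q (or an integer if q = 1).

A = (10, 19)

1. A_x = 10  [BC ∥ AD ∩ CD ∥ BA]
2. A_y = 19  [BC ∥ AD ∩ CD ∥ BA]
   → A = (10, 19)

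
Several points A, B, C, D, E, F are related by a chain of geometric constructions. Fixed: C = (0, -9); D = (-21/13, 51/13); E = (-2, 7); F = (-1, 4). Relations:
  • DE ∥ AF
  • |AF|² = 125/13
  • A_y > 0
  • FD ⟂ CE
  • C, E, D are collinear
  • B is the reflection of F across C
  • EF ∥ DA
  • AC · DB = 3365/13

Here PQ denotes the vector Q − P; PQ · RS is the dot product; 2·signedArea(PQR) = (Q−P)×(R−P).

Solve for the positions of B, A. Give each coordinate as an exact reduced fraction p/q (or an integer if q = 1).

1. B_x = 1  [B is the reflection of F across C]
2. B_y = -22  [B is the reflection of F across C]
   → B = (1, -22)
3. A_x = -8/13  [DE ∥ AF ∩ EF ∥ DA]
4. A_y = 12/13  [DE ∥ AF ∩ EF ∥ DA]
   → A = (-8/13, 12/13)

A = (-8/13, 12/13)
B = (1, -22)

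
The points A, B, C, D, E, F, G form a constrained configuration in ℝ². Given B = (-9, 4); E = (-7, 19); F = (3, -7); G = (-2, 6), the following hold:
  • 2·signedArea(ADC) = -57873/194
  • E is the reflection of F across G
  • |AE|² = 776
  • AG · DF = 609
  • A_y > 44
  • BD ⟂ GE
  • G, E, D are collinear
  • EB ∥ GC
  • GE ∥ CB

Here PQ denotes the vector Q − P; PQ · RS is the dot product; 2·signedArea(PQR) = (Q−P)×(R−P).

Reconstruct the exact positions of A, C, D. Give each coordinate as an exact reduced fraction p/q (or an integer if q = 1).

1. C_x = -4  [GE ∥ CB ∩ EB ∥ GC]
2. C_y = -9  [GE ∥ CB ∩ EB ∥ GC]
   → C = (-4, -9)
3. D_x = -433/194  [G, E, D are collinear ∩ BD ⟂ GE]
4. D_y = 1281/194  [G, E, D are collinear ∩ BD ⟂ GE]
   → D = (-433/194, 1281/194)
5. A_x = -17  [AG · DF = 609 ∩ 2·signedArea(ADC) = -57873/194]
6. A_y = 45  [AG · DF = 609 ∩ 2·signedArea(ADC) = -57873/194]
   → A = (-17, 45)

A = (-17, 45)
C = (-4, -9)
D = (-433/194, 1281/194)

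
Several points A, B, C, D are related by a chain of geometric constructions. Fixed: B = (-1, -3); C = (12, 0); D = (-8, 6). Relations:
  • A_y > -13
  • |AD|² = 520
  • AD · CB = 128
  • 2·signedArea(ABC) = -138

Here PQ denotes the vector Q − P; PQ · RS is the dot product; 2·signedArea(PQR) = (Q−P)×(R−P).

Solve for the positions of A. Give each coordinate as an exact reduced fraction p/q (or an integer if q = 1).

A = (6, -12)

1. A_x = 6  [2·signedArea(ABC) = -138 ∩ AD · CB = 128]
2. A_y = -12  [2·signedArea(ABC) = -138 ∩ AD · CB = 128]
   → A = (6, -12)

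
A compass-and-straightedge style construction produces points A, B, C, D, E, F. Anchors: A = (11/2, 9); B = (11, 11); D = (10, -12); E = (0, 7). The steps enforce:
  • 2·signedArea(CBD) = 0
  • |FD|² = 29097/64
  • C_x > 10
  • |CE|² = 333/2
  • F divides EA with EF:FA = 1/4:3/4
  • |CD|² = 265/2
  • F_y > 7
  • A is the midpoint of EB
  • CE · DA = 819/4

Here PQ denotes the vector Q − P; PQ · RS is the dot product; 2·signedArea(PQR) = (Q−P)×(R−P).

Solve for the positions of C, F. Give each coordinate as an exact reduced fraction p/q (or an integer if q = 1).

1. C_x = 21/2  [2·signedArea(CBD) = 0 ∩ CE · DA = 819/4]
2. C_y = -1/2  [2·signedArea(CBD) = 0 ∩ CE · DA = 819/4]
   → C = (21/2, -1/2)
3. F_x = 11/8  [F divides EA with EF:FA = 1/4:3/4]
4. F_y = 15/2  [F divides EA with EF:FA = 1/4:3/4]
   → F = (11/8, 15/2)

C = (21/2, -1/2)
F = (11/8, 15/2)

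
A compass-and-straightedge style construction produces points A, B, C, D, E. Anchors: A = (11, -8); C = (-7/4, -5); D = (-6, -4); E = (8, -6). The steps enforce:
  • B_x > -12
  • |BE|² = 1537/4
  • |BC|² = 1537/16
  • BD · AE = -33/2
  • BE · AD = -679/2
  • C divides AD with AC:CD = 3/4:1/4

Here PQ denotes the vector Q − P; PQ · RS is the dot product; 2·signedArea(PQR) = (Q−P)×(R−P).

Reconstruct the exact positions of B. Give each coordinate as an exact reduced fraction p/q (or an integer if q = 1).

B = (-23/2, -4)

1. B_x = -23/2  [BE · AD = -679/2 ∩ BD · AE = -33/2]
2. B_y = -4  [BE · AD = -679/2 ∩ BD · AE = -33/2]
   → B = (-23/2, -4)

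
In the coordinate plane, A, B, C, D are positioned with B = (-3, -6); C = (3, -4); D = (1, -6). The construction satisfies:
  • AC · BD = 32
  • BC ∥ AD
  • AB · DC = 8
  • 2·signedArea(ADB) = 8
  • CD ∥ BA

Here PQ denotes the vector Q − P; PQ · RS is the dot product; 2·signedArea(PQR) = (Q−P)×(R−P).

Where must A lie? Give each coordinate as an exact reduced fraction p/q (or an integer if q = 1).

1. A_x = -5  [BC ∥ AD ∩ CD ∥ BA]
2. A_y = -8  [BC ∥ AD ∩ CD ∥ BA]
   → A = (-5, -8)

A = (-5, -8)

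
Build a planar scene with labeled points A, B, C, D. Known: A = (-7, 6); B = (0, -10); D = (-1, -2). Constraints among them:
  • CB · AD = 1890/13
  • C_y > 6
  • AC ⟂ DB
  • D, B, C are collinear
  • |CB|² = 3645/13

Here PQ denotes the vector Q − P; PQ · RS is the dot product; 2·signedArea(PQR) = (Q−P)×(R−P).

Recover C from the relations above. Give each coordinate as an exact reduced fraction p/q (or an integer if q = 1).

C = (-27/13, 86/13)

1. C_x = -27/13  [D, B, C are collinear ∩ AC ⟂ DB]
2. C_y = 86/13  [D, B, C are collinear ∩ AC ⟂ DB]
   → C = (-27/13, 86/13)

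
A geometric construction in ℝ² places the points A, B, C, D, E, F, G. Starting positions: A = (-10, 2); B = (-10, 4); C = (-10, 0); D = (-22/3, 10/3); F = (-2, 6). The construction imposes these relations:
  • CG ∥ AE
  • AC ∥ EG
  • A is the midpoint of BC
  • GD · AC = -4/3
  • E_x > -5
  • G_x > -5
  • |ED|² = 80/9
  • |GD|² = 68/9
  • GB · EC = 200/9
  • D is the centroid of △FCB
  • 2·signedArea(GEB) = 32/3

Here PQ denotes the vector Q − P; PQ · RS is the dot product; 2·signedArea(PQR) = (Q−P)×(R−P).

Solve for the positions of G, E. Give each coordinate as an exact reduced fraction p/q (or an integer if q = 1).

1. G_y = 8/3  [GD · AC = -4/3]
2. G_x = -14/3  [|GD|² = 68/9]
   → G = (-14/3, 8/3)
3. E_x = -14/3  [AC ∥ EG ∩ CG ∥ AE]
4. E_y = 14/3  [AC ∥ EG ∩ CG ∥ AE]
   → E = (-14/3, 14/3)

E = (-14/3, 14/3)
G = (-14/3, 8/3)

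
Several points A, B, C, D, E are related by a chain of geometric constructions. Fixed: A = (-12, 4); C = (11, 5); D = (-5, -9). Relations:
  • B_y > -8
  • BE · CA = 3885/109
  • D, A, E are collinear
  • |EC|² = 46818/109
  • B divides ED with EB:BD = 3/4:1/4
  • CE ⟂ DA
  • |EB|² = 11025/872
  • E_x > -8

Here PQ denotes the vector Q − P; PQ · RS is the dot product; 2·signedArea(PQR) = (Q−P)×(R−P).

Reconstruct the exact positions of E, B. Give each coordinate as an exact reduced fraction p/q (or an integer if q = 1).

B = (-2425/436, -3469/436)
E = (-790/109, -526/109)

1. E_x = -790/109  [D, A, E are collinear ∩ CE ⟂ DA]
2. E_y = -526/109  [D, A, E are collinear ∩ CE ⟂ DA]
   → E = (-790/109, -526/109)
3. B_x = -2425/436  [B divides ED with EB:BD = 3/4:1/4]
4. B_y = -3469/436  [B divides ED with EB:BD = 3/4:1/4]
   → B = (-2425/436, -3469/436)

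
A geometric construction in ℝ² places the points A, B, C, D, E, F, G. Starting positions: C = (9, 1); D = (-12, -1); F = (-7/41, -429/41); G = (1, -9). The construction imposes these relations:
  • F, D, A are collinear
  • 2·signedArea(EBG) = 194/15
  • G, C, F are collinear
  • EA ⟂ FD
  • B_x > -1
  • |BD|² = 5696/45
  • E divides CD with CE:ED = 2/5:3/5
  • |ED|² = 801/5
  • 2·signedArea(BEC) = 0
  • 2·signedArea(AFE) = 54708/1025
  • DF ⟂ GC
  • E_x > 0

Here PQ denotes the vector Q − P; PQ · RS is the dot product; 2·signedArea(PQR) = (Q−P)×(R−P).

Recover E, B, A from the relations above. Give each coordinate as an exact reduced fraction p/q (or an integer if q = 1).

A = (-201/41, -1369/205)
B = (-4/5, 1/15)
E = (3/5, 1/5)

1. E_x = 3/5  [E divides CD with CE:ED = 2/5:3/5]
2. E_y = 1/5  [E divides CD with CE:ED = 2/5:3/5]
   → E = (3/5, 1/5)
3. B_x = -4/5  [2·signedArea(BEC) = 0 ∩ 2·signedArea(EBG) = 194/15]
4. B_y = 1/15  [2·signedArea(BEC) = 0 ∩ 2·signedArea(EBG) = 194/15]
   → B = (-4/5, 1/15)
5. A_x = -201/41  [F, D, A are collinear ∩ EA ⟂ FD]
6. A_y = -1369/205  [F, D, A are collinear ∩ EA ⟂ FD]
   → A = (-201/41, -1369/205)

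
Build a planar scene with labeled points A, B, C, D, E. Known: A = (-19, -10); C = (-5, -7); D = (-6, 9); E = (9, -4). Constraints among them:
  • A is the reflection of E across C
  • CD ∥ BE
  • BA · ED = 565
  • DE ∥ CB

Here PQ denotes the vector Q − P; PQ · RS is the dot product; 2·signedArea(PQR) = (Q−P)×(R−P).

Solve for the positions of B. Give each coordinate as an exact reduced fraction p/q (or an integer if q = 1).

1. B_x = 10  [CD ∥ BE ∩ DE ∥ CB]
2. B_y = -20  [CD ∥ BE ∩ DE ∥ CB]
   → B = (10, -20)

B = (10, -20)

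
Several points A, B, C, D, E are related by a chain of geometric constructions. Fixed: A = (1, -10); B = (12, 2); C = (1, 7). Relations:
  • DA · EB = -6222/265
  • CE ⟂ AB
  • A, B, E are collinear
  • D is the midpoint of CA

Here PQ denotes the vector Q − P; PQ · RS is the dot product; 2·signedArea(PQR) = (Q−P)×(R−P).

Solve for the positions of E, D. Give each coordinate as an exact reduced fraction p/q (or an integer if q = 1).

D = (1, -3/2)
E = (2509/265, -202/265)

1. E_x = 2509/265  [A, B, E are collinear ∩ CE ⟂ AB]
2. E_y = -202/265  [A, B, E are collinear ∩ CE ⟂ AB]
   → E = (2509/265, -202/265)
3. D_x = 1  [D is the midpoint of CA]
4. D_y = -3/2  [D is the midpoint of CA]
   → D = (1, -3/2)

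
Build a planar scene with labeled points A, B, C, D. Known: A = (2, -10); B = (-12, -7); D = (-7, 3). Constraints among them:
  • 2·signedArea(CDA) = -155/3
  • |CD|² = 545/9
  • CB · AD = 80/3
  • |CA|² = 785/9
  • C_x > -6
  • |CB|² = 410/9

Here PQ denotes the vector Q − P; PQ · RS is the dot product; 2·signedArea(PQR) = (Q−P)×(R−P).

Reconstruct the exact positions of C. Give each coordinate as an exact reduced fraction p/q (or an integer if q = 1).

C = (-17/3, -14/3)

1. C_x = -17/3  [2·signedArea(CDA) = -155/3 ∩ CB · AD = 80/3]
2. C_y = -14/3  [2·signedArea(CDA) = -155/3 ∩ CB · AD = 80/3]
   → C = (-17/3, -14/3)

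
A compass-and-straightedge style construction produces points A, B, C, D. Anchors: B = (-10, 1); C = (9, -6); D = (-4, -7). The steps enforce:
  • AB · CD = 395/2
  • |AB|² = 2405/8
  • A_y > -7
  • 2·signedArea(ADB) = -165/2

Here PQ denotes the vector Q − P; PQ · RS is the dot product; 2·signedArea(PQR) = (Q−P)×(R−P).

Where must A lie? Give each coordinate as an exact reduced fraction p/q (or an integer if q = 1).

A = (23/4, -25/4)

1. A_x = 23/4  [2·signedArea(ADB) = -165/2 ∩ AB · CD = 395/2]
2. A_y = -25/4  [2·signedArea(ADB) = -165/2 ∩ AB · CD = 395/2]
   → A = (23/4, -25/4)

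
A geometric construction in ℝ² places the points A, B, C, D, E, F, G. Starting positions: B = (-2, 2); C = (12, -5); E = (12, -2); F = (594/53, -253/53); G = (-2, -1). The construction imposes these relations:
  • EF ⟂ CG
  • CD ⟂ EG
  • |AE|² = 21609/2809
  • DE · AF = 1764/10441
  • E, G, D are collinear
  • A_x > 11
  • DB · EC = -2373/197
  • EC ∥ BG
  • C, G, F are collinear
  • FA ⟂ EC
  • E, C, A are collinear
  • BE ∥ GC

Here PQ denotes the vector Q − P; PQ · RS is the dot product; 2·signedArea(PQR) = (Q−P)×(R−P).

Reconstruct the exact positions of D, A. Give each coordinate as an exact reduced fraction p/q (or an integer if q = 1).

A = (12, -253/53)
D = (2406/197, -397/197)

1. D_x = 2406/197  [E, G, D are collinear ∩ CD ⟂ EG]
2. D_y = -397/197  [E, G, D are collinear ∩ CD ⟂ EG]
   → D = (2406/197, -397/197)
3. A_x = 12  [E, C, A are collinear ∩ FA ⟂ EC]
4. A_y = -253/53  [E, C, A are collinear ∩ FA ⟂ EC]
   → A = (12, -253/53)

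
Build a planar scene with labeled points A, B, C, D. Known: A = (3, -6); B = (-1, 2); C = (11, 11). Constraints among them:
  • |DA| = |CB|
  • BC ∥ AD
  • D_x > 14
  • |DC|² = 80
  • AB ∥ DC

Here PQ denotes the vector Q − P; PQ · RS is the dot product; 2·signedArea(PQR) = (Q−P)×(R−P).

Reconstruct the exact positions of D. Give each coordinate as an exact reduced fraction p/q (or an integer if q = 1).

1. D_x = 15  [AB ∥ DC ∩ BC ∥ AD]
2. D_y = 3  [AB ∥ DC ∩ BC ∥ AD]
   → D = (15, 3)

D = (15, 3)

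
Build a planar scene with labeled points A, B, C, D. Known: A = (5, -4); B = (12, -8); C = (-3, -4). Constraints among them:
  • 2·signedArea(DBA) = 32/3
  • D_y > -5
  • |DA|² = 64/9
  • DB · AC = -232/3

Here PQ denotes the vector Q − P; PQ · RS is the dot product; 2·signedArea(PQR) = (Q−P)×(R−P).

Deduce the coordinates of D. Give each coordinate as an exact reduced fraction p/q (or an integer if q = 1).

1. D_x = 7/3  [DB · AC = -232/3 ∩ 2·signedArea(DBA) = 32/3]
2. D_y = -4  [DB · AC = -232/3 ∩ 2·signedArea(DBA) = 32/3]
   → D = (7/3, -4)

D = (7/3, -4)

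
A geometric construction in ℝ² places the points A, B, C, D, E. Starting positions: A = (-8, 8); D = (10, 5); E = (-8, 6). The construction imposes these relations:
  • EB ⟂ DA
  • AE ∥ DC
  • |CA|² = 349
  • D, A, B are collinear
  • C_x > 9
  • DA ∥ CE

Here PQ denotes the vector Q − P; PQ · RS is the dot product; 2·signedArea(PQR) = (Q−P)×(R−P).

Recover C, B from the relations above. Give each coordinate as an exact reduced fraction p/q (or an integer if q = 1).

1. C_x = 10  [DA ∥ CE ∩ AE ∥ DC]
2. C_y = 3  [DA ∥ CE ∩ AE ∥ DC]
   → C = (10, 3)
3. B_x = -284/37  [D, A, B are collinear ∩ EB ⟂ DA]
4. B_y = 294/37  [D, A, B are collinear ∩ EB ⟂ DA]
   → B = (-284/37, 294/37)

B = (-284/37, 294/37)
C = (10, 3)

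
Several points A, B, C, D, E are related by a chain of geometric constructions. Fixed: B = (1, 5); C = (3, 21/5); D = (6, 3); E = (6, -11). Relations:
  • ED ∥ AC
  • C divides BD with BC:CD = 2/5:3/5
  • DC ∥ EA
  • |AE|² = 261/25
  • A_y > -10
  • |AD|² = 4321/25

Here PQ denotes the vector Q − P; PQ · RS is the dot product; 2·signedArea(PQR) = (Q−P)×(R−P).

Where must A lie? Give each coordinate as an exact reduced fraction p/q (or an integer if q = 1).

A = (3, -49/5)

1. A_x = 3  [ED ∥ AC ∩ DC ∥ EA]
2. A_y = -49/5  [ED ∥ AC ∩ DC ∥ EA]
   → A = (3, -49/5)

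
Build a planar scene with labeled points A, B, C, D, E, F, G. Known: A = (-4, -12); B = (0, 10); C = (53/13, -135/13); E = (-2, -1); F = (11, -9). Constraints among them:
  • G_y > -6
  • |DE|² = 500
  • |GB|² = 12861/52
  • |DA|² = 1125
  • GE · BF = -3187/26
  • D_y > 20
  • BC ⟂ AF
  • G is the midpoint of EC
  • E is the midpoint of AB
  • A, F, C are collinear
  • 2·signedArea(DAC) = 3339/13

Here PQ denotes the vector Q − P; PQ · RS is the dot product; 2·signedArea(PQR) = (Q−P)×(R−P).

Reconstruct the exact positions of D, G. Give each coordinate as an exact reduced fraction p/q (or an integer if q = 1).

D = (2, 21)
G = (27/26, -74/13)

1. D_x = 2  [line -21/13·x + 105/13·y + -2163/13 = 0 ∩ |DA|² = 1125]
2. D_y = 21  [line -21/13·x + 105/13·y + -2163/13 = 0 ∩ |DA|² = 1125]
   → D = (2, 21)
3. G_x = 27/26  [G is the midpoint of EC]
4. G_y = -74/13  [G is the midpoint of EC]
   → G = (27/26, -74/13)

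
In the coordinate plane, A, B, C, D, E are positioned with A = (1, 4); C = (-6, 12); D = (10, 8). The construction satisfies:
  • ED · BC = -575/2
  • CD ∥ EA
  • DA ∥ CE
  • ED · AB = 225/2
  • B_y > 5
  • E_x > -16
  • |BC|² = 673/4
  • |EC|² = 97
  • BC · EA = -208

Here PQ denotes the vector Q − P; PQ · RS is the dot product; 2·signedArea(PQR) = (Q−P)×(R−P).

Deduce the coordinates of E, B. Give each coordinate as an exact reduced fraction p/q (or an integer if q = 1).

1. E_x = -15  [CD ∥ EA ∩ DA ∥ CE]
2. E_y = 8  [CD ∥ EA ∩ DA ∥ CE]
   → E = (-15, 8)
3. B_x = 11/2  [BC · EA = -208 ∩ ED · BC = -575/2]
4. B_y = 6  [BC · EA = -208 ∩ ED · BC = -575/2]
   → B = (11/2, 6)

B = (11/2, 6)
E = (-15, 8)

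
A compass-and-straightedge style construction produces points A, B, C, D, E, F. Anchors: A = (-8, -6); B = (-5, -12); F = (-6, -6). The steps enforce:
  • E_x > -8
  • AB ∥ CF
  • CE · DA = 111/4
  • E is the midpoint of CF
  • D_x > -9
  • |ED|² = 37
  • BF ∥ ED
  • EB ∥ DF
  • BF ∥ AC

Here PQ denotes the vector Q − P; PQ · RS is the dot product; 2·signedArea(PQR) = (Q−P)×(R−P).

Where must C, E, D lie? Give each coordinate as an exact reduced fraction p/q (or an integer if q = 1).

1. C_x = -9  [AB ∥ CF ∩ BF ∥ AC]
2. C_y = 0  [AB ∥ CF ∩ BF ∥ AC]
   → C = (-9, 0)
3. E_x = -15/2  [E is the midpoint of CF]
4. E_y = -3  [E is the midpoint of CF]
   → E = (-15/2, -3)
5. D_x = -17/2  [EB ∥ DF ∩ BF ∥ ED]
6. D_y = 3  [EB ∥ DF ∩ BF ∥ ED]
   → D = (-17/2, 3)

C = (-9, 0)
D = (-17/2, 3)
E = (-15/2, -3)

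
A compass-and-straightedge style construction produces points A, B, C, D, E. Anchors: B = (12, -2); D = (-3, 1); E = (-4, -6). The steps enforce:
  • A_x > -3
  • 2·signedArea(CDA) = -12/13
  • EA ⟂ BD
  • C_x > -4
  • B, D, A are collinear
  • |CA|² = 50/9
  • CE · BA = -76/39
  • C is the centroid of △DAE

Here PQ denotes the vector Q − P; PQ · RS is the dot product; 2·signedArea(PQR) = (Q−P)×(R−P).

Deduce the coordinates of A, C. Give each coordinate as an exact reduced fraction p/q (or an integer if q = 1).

A = (-34/13, 12/13)
C = (-125/39, -53/39)

1. A_x = -34/13  [B, D, A are collinear ∩ EA ⟂ BD]
2. A_y = 12/13  [B, D, A are collinear ∩ EA ⟂ BD]
   → A = (-34/13, 12/13)
3. C_x = -125/39  [C is the centroid of △DAE]
4. C_y = -53/39  [C is the centroid of △DAE]
   → C = (-125/39, -53/39)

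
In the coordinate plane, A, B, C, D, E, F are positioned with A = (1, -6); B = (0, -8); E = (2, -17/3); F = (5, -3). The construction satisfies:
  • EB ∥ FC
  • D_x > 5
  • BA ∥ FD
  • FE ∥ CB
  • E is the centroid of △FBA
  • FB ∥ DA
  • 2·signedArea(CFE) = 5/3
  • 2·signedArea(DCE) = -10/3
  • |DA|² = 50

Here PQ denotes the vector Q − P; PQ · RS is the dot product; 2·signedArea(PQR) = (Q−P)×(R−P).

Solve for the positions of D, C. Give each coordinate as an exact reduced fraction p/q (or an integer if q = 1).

C = (3, -16/3)
D = (6, -1)

1. D_x = 6  [FB ∥ DA ∩ BA ∥ FD]
2. D_y = -1  [FB ∥ DA ∩ BA ∥ FD]
   → D = (6, -1)
3. C_x = 3  [FE ∥ CB ∩ EB ∥ FC]
4. C_y = -16/3  [FE ∥ CB ∩ EB ∥ FC]
   → C = (3, -16/3)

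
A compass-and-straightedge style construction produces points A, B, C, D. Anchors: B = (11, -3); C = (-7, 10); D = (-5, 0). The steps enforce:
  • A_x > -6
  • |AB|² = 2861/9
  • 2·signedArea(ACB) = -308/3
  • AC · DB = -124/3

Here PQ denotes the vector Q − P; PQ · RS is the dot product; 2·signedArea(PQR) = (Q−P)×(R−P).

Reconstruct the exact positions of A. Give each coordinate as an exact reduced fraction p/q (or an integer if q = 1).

A = (-17/3, 10/3)

1. A_x = -17/3  [2·signedArea(ACB) = -308/3 ∩ AC · DB = -124/3]
2. A_y = 10/3  [2·signedArea(ACB) = -308/3 ∩ AC · DB = -124/3]
   → A = (-17/3, 10/3)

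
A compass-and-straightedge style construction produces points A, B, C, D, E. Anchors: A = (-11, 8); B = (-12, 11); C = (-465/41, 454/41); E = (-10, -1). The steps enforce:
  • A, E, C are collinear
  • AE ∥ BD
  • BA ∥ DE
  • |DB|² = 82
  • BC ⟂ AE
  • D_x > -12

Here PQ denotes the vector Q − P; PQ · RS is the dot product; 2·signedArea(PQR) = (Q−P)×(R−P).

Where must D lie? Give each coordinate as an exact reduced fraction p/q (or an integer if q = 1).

D = (-11, 2)

1. D_x = -11  [BA ∥ DE ∩ AE ∥ BD]
2. D_y = 2  [BA ∥ DE ∩ AE ∥ BD]
   → D = (-11, 2)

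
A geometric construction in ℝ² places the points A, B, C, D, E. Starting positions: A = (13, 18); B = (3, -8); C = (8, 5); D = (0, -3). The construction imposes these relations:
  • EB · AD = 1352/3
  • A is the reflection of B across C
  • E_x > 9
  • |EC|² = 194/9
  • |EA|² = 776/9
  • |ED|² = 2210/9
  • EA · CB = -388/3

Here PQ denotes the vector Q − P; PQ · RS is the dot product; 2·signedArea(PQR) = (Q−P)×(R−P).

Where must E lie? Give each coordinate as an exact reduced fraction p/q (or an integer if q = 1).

1. E_x = 29/3  [EB · AD = 1352/3 ∩ EA · CB = -388/3]
2. E_y = 28/3  [EB · AD = 1352/3 ∩ EA · CB = -388/3]
   → E = (29/3, 28/3)

E = (29/3, 28/3)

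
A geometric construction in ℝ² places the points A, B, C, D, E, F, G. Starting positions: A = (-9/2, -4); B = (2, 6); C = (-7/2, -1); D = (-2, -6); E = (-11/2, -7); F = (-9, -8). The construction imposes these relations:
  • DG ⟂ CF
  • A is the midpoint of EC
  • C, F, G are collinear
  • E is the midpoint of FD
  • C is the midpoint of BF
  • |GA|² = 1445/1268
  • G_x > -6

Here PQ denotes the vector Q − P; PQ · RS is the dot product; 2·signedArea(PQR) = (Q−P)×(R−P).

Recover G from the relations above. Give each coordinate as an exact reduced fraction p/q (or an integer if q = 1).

G = (-1698/317, -1066/317)

1. G_x = -1698/317  [C, F, G are collinear ∩ DG ⟂ CF]
2. G_y = -1066/317  [C, F, G are collinear ∩ DG ⟂ CF]
   → G = (-1698/317, -1066/317)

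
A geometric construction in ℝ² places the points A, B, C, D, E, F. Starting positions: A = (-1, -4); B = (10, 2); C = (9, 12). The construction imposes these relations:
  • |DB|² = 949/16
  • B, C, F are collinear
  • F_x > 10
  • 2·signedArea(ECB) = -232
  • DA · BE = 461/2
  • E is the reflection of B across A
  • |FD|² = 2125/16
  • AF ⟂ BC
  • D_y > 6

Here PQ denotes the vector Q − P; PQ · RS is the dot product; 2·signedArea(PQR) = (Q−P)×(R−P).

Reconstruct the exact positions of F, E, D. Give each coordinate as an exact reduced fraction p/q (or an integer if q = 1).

D = (15/4, 13/2)
E = (-12, -10)
F = (1059/101, -288/101)

1. F_x = 1059/101  [B, C, F are collinear ∩ AF ⟂ BC]
2. F_y = -288/101  [B, C, F are collinear ∩ AF ⟂ BC]
   → F = (1059/101, -288/101)
3. E_x = -12  [E is the reflection of B across A]
4. E_y = -10  [E is the reflection of B across A]
   → E = (-12, -10)
5. D_x = 15/4  [line 22·x + 12·y + -321/2 = 0 ∩ |DB|² = 949/16]
6. D_y = 13/2  [line 22·x + 12·y + -321/2 = 0 ∩ |DB|² = 949/16]
   → D = (15/4, 13/2)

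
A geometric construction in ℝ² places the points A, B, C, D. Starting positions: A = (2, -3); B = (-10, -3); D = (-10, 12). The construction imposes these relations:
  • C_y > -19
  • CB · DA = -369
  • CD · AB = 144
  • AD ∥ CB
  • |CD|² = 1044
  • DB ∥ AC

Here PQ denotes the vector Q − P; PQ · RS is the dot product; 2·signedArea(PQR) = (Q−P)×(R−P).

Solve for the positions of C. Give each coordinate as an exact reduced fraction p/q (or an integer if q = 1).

1. C_x = 2  [AD ∥ CB ∩ DB ∥ AC]
2. C_y = -18  [AD ∥ CB ∩ DB ∥ AC]
   → C = (2, -18)

C = (2, -18)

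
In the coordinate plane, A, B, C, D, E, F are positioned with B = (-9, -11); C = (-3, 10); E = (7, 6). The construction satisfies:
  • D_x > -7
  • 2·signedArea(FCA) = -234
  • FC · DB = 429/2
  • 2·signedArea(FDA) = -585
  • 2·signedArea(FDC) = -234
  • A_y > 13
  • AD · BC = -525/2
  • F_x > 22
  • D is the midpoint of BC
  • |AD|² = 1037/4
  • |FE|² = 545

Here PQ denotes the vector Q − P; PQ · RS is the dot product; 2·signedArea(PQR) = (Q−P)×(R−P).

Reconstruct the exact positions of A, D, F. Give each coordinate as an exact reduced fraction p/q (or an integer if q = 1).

1. D_x = -6  [D is the midpoint of BC]
2. D_y = -1/2  [D is the midpoint of BC]
   → D = (-6, -1/2)
3. F_x = 23  [2·signedArea(FDC) = -234 ∩ FC · DB = 429/2]
4. F_y = 23  [2·signedArea(FDC) = -234 ∩ FC · DB = 429/2]
   → F = (23, 23)
5. A_x = -13  [AD · BC = -525/2 ∩ 2·signedArea(FCA) = -234]
6. A_y = 14  [AD · BC = -525/2 ∩ 2·signedArea(FCA) = -234]
   → A = (-13, 14)

A = (-13, 14)
D = (-6, -1/2)
F = (23, 23)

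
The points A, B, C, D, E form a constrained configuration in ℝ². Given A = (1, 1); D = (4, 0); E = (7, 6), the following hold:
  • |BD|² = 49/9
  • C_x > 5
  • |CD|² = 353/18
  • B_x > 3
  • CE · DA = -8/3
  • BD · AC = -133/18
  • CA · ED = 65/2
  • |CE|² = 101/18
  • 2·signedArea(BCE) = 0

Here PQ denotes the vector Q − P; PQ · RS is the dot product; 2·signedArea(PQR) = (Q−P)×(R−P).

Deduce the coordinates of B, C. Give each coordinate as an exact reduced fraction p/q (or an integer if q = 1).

1. C_x = 11/2  [CA · ED = 65/2 ∩ CE · DA = -8/3]
2. C_y = 25/6  [CA · ED = 65/2 ∩ CE · DA = -8/3]
   → C = (11/2, 25/6)
3. B_x = 4  [2·signedArea(BCE) = 0 ∩ BD · AC = -133/18]
4. B_y = 7/3  [2·signedArea(BCE) = 0 ∩ BD · AC = -133/18]
   → B = (4, 7/3)

B = (4, 7/3)
C = (11/2, 25/6)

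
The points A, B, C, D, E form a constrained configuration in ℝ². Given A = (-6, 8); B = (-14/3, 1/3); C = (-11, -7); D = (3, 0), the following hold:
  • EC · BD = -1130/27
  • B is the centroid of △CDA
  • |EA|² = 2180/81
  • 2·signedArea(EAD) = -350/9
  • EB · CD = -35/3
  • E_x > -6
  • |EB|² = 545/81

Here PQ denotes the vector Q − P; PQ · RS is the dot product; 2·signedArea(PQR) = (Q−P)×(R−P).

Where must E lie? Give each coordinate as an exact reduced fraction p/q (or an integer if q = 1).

E = (-46/9, 26/9)

1. E_x = -46/9  [2·signedArea(EAD) = -350/9 ∩ EB · CD = -35/3]
2. E_y = 26/9  [2·signedArea(EAD) = -350/9 ∩ EB · CD = -35/3]
   → E = (-46/9, 26/9)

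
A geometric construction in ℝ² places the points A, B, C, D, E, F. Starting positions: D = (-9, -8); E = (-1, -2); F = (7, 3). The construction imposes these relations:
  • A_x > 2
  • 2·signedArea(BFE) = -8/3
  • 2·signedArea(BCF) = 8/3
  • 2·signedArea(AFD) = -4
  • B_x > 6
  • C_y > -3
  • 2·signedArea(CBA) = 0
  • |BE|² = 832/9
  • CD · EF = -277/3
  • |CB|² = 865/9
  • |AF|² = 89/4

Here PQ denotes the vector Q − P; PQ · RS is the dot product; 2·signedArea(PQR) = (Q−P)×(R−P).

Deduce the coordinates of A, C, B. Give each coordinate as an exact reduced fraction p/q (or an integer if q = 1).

A = (3, 1/2)
B = (7, 10/3)
C = (-1, -7/3)

1. B_x = 7  [line 5·x + -8·y + -25/3 = 0 ∩ |BE|² = 832/9]
2. B_y = 10/3  [line 5·x + -8·y + -25/3 = 0 ∩ |BE|² = 832/9]
   → B = (7, 10/3)
3. C_x = -1  [2·signedArea(BCF) = 8/3 ∩ CD · EF = -277/3]
4. C_y = -7/3  [2·signedArea(BCF) = 8/3 ∩ CD · EF = -277/3]
   → C = (-1, -7/3)
5. A_x = 3  [2·signedArea(AFD) = -4 ∩ 2·signedArea(CBA) = 0]
6. A_y = 1/2  [2·signedArea(AFD) = -4 ∩ 2·signedArea(CBA) = 0]
   → A = (3, 1/2)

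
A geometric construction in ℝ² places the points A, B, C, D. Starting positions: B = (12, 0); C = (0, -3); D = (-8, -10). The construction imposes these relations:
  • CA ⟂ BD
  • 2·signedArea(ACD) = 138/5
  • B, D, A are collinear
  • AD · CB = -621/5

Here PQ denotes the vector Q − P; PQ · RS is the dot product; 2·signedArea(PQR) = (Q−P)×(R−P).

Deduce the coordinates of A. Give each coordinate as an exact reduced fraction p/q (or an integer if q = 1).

A = (6/5, -27/5)

1. A_x = 6/5  [B, D, A are collinear ∩ CA ⟂ BD]
2. A_y = -27/5  [B, D, A are collinear ∩ CA ⟂ BD]
   → A = (6/5, -27/5)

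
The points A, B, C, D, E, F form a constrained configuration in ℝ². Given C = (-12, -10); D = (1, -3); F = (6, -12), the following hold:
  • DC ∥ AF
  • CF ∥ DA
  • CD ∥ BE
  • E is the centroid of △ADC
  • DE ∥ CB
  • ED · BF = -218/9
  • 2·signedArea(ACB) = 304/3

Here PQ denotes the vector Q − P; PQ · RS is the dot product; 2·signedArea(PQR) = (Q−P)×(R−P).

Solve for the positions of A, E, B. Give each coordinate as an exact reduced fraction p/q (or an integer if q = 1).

1. A_x = 19  [DC ∥ AF ∩ CF ∥ DA]
2. A_y = -5  [DC ∥ AF ∩ CF ∥ DA]
   → A = (19, -5)
3. E_x = 8/3  [E is the centroid of △ADC]
4. E_y = -6  [E is the centroid of △ADC]
   → E = (8/3, -6)
5. B_x = -31/3  [CD ∥ BE ∩ DE ∥ CB]
6. B_y = -13  [CD ∥ BE ∩ DE ∥ CB]
   → B = (-31/3, -13)

A = (19, -5)
B = (-31/3, -13)
E = (8/3, -6)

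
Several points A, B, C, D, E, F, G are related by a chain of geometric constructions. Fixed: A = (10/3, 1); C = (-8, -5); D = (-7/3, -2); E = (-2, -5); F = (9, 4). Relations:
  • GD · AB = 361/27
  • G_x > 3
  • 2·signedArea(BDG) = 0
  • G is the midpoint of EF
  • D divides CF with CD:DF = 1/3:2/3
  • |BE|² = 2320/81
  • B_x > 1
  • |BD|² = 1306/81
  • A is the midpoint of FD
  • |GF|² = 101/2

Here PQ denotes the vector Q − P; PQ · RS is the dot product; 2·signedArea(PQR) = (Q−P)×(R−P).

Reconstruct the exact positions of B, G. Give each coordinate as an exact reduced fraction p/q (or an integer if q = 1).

1. G_x = 7/2  [G is the midpoint of EF]
2. G_y = -1/2  [G is the midpoint of EF]
   → G = (7/2, -1/2)
3. B_x = 14/9  [2·signedArea(BDG) = 0 ∩ GD · AB = 361/27]
4. B_y = -1  [2·signedArea(BDG) = 0 ∩ GD · AB = 361/27]
   → B = (14/9, -1)

B = (14/9, -1)
G = (7/2, -1/2)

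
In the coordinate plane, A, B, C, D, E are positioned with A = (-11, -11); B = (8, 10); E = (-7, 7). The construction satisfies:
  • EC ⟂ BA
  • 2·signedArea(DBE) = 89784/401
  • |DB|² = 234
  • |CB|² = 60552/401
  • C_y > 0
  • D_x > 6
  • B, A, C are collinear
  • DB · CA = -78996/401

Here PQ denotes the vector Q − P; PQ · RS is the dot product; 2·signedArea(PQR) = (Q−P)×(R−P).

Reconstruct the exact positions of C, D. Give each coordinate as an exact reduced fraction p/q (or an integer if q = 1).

C = (-98/401, 356/401)
D = (2611/401, -2095/401)

1. C_x = -98/401  [B, A, C are collinear ∩ EC ⟂ BA]
2. C_y = 356/401  [B, A, C are collinear ∩ EC ⟂ BA]
   → C = (-98/401, 356/401)
3. D_x = 2611/401  [2·signedArea(DBE) = 89784/401 ∩ DB · CA = -78996/401]
4. D_y = -2095/401  [2·signedArea(DBE) = 89784/401 ∩ DB · CA = -78996/401]
   → D = (2611/401, -2095/401)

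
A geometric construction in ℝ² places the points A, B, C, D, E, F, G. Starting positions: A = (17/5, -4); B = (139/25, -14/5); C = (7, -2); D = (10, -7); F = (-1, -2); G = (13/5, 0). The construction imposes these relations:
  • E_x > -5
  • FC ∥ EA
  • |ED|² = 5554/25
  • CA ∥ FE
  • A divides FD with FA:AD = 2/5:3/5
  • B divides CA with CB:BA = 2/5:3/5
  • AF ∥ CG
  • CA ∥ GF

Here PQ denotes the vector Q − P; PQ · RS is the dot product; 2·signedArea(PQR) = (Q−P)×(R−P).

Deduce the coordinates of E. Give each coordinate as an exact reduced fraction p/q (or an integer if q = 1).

1. E_x = -23/5  [FC ∥ EA ∩ CA ∥ FE]
2. E_y = -4  [FC ∥ EA ∩ CA ∥ FE]
   → E = (-23/5, -4)

E = (-23/5, -4)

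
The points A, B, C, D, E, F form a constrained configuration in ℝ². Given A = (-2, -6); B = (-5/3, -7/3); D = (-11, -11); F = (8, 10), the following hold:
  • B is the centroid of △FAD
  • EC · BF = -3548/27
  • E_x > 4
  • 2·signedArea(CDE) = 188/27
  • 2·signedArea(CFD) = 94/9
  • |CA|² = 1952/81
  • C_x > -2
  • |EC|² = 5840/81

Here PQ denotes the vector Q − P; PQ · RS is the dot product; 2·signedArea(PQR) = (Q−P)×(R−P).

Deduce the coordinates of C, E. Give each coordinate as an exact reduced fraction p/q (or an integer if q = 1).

1. C_x = -14/9  [line 21·x + -19·y + 104/9 = 0 ∩ |CA|² = 1952/81]
2. C_y = -10/9  [line 21·x + -19·y + 104/9 = 0 ∩ |CA|² = 1952/81]
   → C = (-14/9, -10/9)
3. E_x = 14/3  [EC · BF = -3548/27 ∩ 2·signedArea(CDE) = 188/27]
4. E_y = 14/3  [EC · BF = -3548/27 ∩ 2·signedArea(CDE) = 188/27]
   → E = (14/3, 14/3)

C = (-14/9, -10/9)
E = (14/3, 14/3)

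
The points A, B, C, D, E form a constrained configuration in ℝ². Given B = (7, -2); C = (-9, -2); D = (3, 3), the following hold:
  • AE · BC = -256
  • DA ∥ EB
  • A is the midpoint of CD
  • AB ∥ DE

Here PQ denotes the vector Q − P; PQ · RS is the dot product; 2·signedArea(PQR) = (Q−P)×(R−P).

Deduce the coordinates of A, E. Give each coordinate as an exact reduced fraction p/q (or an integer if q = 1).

A = (-3, 1/2)
E = (13, 1/2)

1. A_x = -3  [A is the midpoint of CD]
2. A_y = 1/2  [A is the midpoint of CD]
   → A = (-3, 1/2)
3. E_x = 13  [DA ∥ EB ∩ AB ∥ DE]
4. E_y = 1/2  [DA ∥ EB ∩ AB ∥ DE]
   → E = (13, 1/2)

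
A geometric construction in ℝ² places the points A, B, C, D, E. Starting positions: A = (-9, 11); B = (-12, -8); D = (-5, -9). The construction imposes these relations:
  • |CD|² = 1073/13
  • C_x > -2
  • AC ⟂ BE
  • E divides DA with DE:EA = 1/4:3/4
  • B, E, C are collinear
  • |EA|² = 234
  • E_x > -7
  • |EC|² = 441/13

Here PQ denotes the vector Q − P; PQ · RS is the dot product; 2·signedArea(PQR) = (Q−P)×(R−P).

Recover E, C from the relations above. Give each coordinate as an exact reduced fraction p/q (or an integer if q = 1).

C = (-15/13, -10/13)
E = (-6, -4)

1. E_x = -6  [E divides DA with DE:EA = 1/4:3/4]
2. E_y = -4  [E divides DA with DE:EA = 1/4:3/4]
   → E = (-6, -4)
3. C_x = -15/13  [B, E, C are collinear ∩ AC ⟂ BE]
4. C_y = -10/13  [B, E, C are collinear ∩ AC ⟂ BE]
   → C = (-15/13, -10/13)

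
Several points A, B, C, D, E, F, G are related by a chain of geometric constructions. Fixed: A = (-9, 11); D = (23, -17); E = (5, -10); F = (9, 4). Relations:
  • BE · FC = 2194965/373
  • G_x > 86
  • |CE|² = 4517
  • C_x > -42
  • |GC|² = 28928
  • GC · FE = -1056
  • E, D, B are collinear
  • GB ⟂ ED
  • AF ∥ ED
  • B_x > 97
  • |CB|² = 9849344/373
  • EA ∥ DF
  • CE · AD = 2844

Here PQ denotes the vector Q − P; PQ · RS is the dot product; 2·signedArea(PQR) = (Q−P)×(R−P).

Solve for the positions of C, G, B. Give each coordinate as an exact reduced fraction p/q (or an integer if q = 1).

B = (36371/373, -17149/373)
C = (-41, 39)
G = (87, -73)

1. C_x = -41  [line -32·x + 28·y + -2404 = 0 ∩ |CE|² = 4517]
2. C_y = 39  [line -32·x + 28·y + -2404 = 0 ∩ |CE|² = 4517]
   → C = (-41, 39)
3. G_x = 87  [line 4·x + 14·y + 674 = 0 ∩ |GC|² = 28928]
4. G_y = -73  [line 4·x + 14·y + 674 = 0 ∩ |GC|² = 28928]
   → G = (87, -73)
5. B_x = 36371/373  [E, D, B are collinear ∩ GB ⟂ ED]
6. B_y = -17149/373  [E, D, B are collinear ∩ GB ⟂ ED]
   → B = (36371/373, -17149/373)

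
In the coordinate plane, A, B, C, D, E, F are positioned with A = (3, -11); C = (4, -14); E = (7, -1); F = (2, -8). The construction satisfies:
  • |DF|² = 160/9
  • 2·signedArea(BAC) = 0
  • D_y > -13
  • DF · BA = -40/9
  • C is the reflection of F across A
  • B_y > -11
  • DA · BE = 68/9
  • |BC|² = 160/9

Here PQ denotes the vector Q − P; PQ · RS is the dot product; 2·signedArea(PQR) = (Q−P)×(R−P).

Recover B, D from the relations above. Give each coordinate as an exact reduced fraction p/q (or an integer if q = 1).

1. B_x = 8/3  [line 3·x + 1·y + 2 = 0 ∩ |BC|² = 160/9]
2. B_y = -10  [line 3·x + 1·y + 2 = 0 ∩ |BC|² = 160/9]
   → B = (8/3, -10)
3. D_x = 10/3  [DF · BA = -40/9 ∩ DA · BE = 68/9]
4. D_y = -12  [DF · BA = -40/9 ∩ DA · BE = 68/9]
   → D = (10/3, -12)

B = (8/3, -10)
D = (10/3, -12)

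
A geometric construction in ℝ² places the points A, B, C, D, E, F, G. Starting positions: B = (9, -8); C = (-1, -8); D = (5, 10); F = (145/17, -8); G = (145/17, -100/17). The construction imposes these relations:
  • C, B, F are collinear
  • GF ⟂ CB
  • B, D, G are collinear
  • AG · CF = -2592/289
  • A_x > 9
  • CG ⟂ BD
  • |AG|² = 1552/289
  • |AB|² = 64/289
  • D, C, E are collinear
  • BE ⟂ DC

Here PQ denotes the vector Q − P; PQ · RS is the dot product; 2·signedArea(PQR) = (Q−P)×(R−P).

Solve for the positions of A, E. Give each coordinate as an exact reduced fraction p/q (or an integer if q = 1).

A = (161/17, -8)
E = (0, -5)

1. A_x = 161/17  [AG · CF = -2592/289]
2. A_y = -8  [|AB|² = 64/289]
   → A = (161/17, -8)
3. E_x = 0  [D, C, E are collinear ∩ BE ⟂ DC]
4. E_y = -5  [D, C, E are collinear ∩ BE ⟂ DC]
   → E = (0, -5)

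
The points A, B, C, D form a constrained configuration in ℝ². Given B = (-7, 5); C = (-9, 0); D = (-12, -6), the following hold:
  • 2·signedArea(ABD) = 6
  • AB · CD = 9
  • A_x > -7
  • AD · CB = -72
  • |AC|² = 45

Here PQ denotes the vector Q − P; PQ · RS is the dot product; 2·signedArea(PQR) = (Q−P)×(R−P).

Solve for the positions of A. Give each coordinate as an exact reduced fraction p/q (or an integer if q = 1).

A = (-6, 6)

1. A_x = -6  [AB · CD = 9 ∩ AD · CB = -72]
2. A_y = 6  [AB · CD = 9 ∩ AD · CB = -72]
   → A = (-6, 6)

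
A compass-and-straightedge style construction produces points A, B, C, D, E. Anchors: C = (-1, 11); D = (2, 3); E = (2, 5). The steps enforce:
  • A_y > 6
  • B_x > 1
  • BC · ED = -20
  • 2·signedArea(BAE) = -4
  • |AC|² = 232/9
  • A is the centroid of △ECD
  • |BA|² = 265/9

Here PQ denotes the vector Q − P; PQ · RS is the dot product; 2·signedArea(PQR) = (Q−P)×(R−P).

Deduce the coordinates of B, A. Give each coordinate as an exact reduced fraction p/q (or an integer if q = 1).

1. B_y = 1  [BC · ED = -20]
2. A_x = 1  [A is the centroid of △ECD]
3. A_y = 19/3  [A is the centroid of △ECD]
   → A = (1, 19/3)
4. B_x = 2  [2·signedArea(BAE) = -4 ∩ BC · ED = -20]
   → B = (2, 1)
5. B_y = 1  [2·signedArea(BAE) = -4 ∩ BC · ED = -20]
   → B = (2, 1)

A = (1, 19/3)
B = (2, 1)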